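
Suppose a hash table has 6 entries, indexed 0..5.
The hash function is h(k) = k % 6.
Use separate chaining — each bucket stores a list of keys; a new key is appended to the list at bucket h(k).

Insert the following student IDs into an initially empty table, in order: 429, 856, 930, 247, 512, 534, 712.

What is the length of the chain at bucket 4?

429 → bucket 3
856 → bucket 4
930 → bucket 0
247 → bucket 1
512 → bucket 2
534 → bucket 0 (collision)
712 → bucket 4 (collision)
Final buckets:
0: 930 -> 534
1: 247
2: 512
3: 429
4: 856 -> 712
5: .

2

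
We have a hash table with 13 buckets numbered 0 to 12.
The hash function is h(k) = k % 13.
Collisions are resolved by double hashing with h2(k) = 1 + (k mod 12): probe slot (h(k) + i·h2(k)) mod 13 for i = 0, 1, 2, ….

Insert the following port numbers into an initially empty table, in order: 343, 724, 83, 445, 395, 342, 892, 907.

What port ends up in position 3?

343 hashes to 5; slot 5 is free => place at 5.
724 hashes to 9; slot 9 is free => place at 9.
83 hashes to 5, h2=12; 5 taken => place at 4.
445 hashes to 3; slot 3 is free => place at 3.
395 hashes to 5, h2=12; 5,4,3 taken => place at 2.
342 hashes to 4, h2=7; 4 taken => place at 11.
892 hashes to 8; slot 8 is free => place at 8.
907 hashes to 10; slot 10 is free => place at 10.
Table: [∅, ∅, 395, 445, 83, 343, ∅, ∅, 892, 724, 907, 342, ∅]

445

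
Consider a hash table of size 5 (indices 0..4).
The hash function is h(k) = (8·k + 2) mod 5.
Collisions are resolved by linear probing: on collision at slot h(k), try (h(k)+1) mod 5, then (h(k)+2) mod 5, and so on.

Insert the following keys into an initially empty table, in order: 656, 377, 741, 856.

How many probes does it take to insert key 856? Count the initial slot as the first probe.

3

656 hashes to 0; slot 0 is free => place at 0.
377 hashes to 3; slot 3 is free => place at 3.
741 hashes to 0; 0 taken => place at 1.
856 hashes to 0; 0,1 taken => place at 2.
Table: [656, 741, 856, 377, .]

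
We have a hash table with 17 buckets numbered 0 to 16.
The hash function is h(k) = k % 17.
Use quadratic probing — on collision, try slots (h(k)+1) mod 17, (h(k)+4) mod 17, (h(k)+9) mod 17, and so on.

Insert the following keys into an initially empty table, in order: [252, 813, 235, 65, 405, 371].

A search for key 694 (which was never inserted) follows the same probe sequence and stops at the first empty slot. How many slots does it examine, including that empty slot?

7

252: h=14 → slot 14
813: h=14, probe 14,15 → slot 15
235: h=14, probe 14,15,1 → slot 1
65: h=14, probe 14,15,1,6 → slot 6
405: h=14, probe 14,15,1,6,13 → slot 13
371: h=14, probe 14,15,1,6,13,5 → slot 5
Table: [—, 235, —, —, —, 371, 65, —, —, —, —, —, —, 405, 252, 813, —]
Lookup 694: h=14, probe 14,15,1,6,13,5,16 → slot 16 empty, not found.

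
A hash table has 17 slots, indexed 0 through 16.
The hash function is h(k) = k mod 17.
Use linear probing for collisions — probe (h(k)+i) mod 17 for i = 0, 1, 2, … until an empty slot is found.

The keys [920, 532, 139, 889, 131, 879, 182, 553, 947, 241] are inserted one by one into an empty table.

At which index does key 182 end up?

920: h=2 → slot 2
532: h=5 → slot 5
139: h=3 → slot 3
889: h=5, probe 5,6 → slot 6
131: h=12 → slot 12
879: h=12, probe 12,13 → slot 13
182: h=12, probe 12,13,14 → slot 14
553: h=9 → slot 9
947: h=12, probe 12,13,14,15 → slot 15
241: h=3, probe 3,4 → slot 4
Table: [∅, ∅, 920, 139, 241, 532, 889, ∅, ∅, 553, ∅, ∅, 131, 879, 182, 947, ∅]

14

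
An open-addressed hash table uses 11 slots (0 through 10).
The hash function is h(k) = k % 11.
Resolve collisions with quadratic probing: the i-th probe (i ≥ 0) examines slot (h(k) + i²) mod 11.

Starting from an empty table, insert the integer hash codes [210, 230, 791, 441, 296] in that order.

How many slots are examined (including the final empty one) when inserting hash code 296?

3

Insert 210: h=1, slot 1 empty → index 1.
Insert 230: h=10, slot 10 empty → index 10.
Insert 791: h=10, slot 10 occupied → index 0.
Insert 441: h=1, slot 1 occupied → index 2.
Insert 296: h=10, slots 10,0 occupied → index 3.
Table: [791, 210, 441, 296, -, -, -, -, -, -, 230]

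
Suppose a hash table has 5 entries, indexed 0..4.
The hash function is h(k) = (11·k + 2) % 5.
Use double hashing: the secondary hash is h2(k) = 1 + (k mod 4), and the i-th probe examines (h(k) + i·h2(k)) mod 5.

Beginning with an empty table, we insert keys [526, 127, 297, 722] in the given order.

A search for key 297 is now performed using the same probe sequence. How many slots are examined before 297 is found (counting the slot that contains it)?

526: h=3 => slot 3
127: h=4 => slot 4
297: h=4, h2=2, probe 4,1 => slot 1
722: h=4, h2=3, probe 4,2 => slot 2
Table: [_, 297, 722, 526, 127]
Lookup 297: h=4, h2=2, probe 4,1 → found at 1.

2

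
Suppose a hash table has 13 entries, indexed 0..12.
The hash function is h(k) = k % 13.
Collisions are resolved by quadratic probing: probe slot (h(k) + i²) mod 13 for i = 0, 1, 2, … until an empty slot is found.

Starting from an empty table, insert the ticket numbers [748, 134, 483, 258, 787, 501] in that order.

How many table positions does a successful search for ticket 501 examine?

4

748: h=7 => slot 7
134: h=4 => slot 4
483: h=2 => slot 2
258: h=11 => slot 11
787: h=7, probe 7,8 => slot 8
501: h=7, probe 7,8,11,3 => slot 3
Table: [∅, ∅, 483, 501, 134, ∅, ∅, 748, 787, ∅, ∅, 258, ∅]
Lookup 501: h=7, probe 7,8,11,3 → found at 3.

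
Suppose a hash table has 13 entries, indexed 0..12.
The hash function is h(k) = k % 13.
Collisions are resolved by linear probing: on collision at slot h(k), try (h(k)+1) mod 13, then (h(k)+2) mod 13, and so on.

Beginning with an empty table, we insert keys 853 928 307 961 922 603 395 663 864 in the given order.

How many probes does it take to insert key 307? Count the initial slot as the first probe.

853: h=8 -> slot 8
928: h=5 -> slot 5
307: h=8, probe 8,9 -> slot 9
961: h=12 -> slot 12
922: h=12, probe 12,0 -> slot 0
603: h=5, probe 5,6 -> slot 6
395: h=5, probe 5,6,7 -> slot 7
663: h=0, probe 0,1 -> slot 1
864: h=6, probe 6,7,8,9,10 -> slot 10
Table: [922, 663, -, -, -, 928, 603, 395, 853, 307, 864, -, 961]

2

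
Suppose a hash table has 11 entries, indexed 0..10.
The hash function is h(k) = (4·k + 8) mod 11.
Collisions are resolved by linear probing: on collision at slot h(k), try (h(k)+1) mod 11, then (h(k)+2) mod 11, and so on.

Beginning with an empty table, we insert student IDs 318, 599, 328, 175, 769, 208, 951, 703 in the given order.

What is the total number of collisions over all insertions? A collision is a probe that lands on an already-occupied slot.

318 hashes to 4; slot 4 is free → place at 4.
599 hashes to 6; slot 6 is free → place at 6.
328 hashes to 0; slot 0 is free → place at 0.
175 hashes to 4; 4 taken → place at 5.
769 hashes to 4; 4,5,6 taken → place at 7.
208 hashes to 4; 4,5,6,7 taken → place at 8.
951 hashes to 6; 6,7,8 taken → place at 9.
703 hashes to 4; 4,5,6,7,8,9 taken → place at 10.
Table: [328, ., ., ., 318, 175, 599, 769, 208, 951, 703]

17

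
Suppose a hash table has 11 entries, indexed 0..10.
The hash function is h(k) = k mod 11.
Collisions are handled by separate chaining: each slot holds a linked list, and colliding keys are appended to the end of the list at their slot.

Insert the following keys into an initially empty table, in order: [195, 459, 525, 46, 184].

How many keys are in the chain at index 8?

4

Insert 195: h=8, bucket 8 empty → new chain.
Insert 459: h=8, bucket 8 nonempty → append to chain.
Insert 525: h=8, bucket 8 nonempty → append to chain.
Insert 46: h=2, bucket 2 empty → new chain.
Insert 184: h=8, bucket 8 nonempty → append to chain.
Final buckets:
0: .
1: .
2: 46
3: .
4: .
5: .
6: .
7: .
8: 195 -> 459 -> 525 -> 184
9: .
10: .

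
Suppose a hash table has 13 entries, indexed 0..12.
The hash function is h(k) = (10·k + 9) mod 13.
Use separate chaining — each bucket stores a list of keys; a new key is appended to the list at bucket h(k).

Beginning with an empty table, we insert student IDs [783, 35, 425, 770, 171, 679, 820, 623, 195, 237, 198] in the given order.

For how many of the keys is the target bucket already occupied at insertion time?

5

783 -> bucket 0
35 -> bucket 8
425 -> bucket 8 (collision)
770 -> bucket 0 (collision)
171 -> bucket 3
679 -> bucket 0 (collision)
820 -> bucket 6
623 -> bucket 12
195 -> bucket 9
237 -> bucket 0 (collision)
198 -> bucket 0 (collision)
Final buckets:
0: 783 -> 770 -> 679 -> 237 -> 198
1: -
2: -
3: 171
4: -
5: -
6: 820
7: -
8: 35 -> 425
9: 195
10: -
11: -
12: 623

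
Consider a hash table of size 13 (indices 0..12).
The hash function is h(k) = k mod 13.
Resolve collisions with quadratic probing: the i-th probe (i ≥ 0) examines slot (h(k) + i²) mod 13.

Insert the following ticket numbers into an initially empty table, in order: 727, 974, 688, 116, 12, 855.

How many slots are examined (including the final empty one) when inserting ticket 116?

4

Insert 727: h=12, slot 12 empty -> index 12.
Insert 974: h=12, slot 12 occupied -> index 0.
Insert 688: h=12, slots 12,0 occupied -> index 3.
Insert 116: h=12, slots 12,0,3 occupied -> index 8.
Insert 12: h=12, slots 12,0,3,8 occupied -> index 2.
Insert 855: h=10, slot 10 empty -> index 10.
Table: [974, _, 12, 688, _, _, _, _, 116, _, 855, _, 727]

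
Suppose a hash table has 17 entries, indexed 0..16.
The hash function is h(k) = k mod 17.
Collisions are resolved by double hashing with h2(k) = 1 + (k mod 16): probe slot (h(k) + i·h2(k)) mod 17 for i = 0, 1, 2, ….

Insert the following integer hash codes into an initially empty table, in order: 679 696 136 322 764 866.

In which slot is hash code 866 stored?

5

679: h=16 => slot 16
696: h=16, h2=9, probe 16,8 => slot 8
136: h=0 => slot 0
322: h=16, h2=3, probe 16,2 => slot 2
764: h=16, h2=13, probe 16,12 => slot 12
866: h=16, h2=3, probe 16,2,5 => slot 5
Table: [136, —, 322, —, —, 866, —, —, 696, —, —, —, 764, —, —, —, 679]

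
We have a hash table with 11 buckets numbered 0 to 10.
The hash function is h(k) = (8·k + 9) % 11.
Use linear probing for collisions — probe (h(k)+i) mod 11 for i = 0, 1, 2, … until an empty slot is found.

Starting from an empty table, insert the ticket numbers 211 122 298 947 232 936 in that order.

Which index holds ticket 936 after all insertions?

10

211 hashes to 3; slot 3 is free => place at 3.
122 hashes to 6; slot 6 is free => place at 6.
298 hashes to 6; 6 taken => place at 7.
947 hashes to 6; 6,7 taken => place at 8.
232 hashes to 6; 6,7,8 taken => place at 9.
936 hashes to 6; 6,7,8,9 taken => place at 10.
Table: [-, -, -, 211, -, -, 122, 298, 947, 232, 936]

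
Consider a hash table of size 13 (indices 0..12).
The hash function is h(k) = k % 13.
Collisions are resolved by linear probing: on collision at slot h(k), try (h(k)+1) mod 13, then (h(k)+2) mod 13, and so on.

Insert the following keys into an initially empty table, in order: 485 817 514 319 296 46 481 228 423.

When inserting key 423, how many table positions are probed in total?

Insert 485: h=4, slot 4 empty -> index 4.
Insert 817: h=11, slot 11 empty -> index 11.
Insert 514: h=7, slot 7 empty -> index 7.
Insert 319: h=7, slot 7 occupied -> index 8.
Insert 296: h=10, slot 10 empty -> index 10.
Insert 46: h=7, slots 7,8 occupied -> index 9.
Insert 481: h=0, slot 0 empty -> index 0.
Insert 228: h=7, slots 7,8,9,10,11 occupied -> index 12.
Insert 423: h=7, slots 7,8,9,10,11,12,0 occupied -> index 1.
Table: [481, 423, —, —, 485, —, —, 514, 319, 46, 296, 817, 228]

8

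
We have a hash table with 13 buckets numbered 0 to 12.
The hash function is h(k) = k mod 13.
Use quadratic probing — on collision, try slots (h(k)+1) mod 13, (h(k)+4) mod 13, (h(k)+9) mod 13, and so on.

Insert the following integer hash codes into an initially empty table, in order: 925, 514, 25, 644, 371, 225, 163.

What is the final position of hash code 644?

925: h=2 => slot 2
514: h=7 => slot 7
25: h=12 => slot 12
644: h=7, probe 7,8 => slot 8
371: h=7, probe 7,8,11 => slot 11
225: h=4 => slot 4
163: h=7, probe 7,8,11,3 => slot 3
Table: [—, —, 925, 163, 225, —, —, 514, 644, —, —, 371, 25]

8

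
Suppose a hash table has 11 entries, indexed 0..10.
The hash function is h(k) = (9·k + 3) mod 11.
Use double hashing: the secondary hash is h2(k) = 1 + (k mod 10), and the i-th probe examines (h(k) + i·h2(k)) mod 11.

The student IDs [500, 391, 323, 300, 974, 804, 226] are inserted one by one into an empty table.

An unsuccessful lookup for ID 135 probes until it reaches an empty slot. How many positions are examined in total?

500: h=4 → slot 4
391: h=2 → slot 2
323: h=6 → slot 6
300: h=8 → slot 8
974: h=2, h2=5, probe 2,7 → slot 7
804: h=1 → slot 1
226: h=2, h2=7, probe 2,9 → slot 9
Table: [—, 804, 391, —, 500, —, 323, 974, 300, 226, —]
Lookup 135: h=8, h2=6, probe 8,3 → slot 3 empty, not found.

2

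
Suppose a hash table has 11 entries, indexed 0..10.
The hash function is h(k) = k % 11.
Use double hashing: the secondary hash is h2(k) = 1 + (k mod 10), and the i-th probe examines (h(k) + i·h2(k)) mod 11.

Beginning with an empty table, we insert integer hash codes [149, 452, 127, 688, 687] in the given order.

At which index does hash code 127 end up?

Insert 149: h=6, slot 6 empty => index 6.
Insert 452: h=1, slot 1 empty => index 1.
Insert 127: h=6, h2=8, slot 6 occupied => index 3.
Insert 688: h=6, h2=9, slot 6 occupied => index 4.
Insert 687: h=5, slot 5 empty => index 5.
Table: [—, 452, —, 127, 688, 687, 149, —, —, —, —]

3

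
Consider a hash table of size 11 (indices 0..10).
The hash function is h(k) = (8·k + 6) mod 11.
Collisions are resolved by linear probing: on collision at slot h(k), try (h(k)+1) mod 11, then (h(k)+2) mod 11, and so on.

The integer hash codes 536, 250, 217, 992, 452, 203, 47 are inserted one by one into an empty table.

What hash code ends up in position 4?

Insert 536: h=4, slot 4 empty -> index 4.
Insert 250: h=4, slot 4 occupied -> index 5.
Insert 217: h=4, slots 4,5 occupied -> index 6.
Insert 992: h=0, slot 0 empty -> index 0.
Insert 452: h=3, slot 3 empty -> index 3.
Insert 203: h=2, slot 2 empty -> index 2.
Insert 47: h=8, slot 8 empty -> index 8.
Table: [992, ., 203, 452, 536, 250, 217, ., 47, ., .]

536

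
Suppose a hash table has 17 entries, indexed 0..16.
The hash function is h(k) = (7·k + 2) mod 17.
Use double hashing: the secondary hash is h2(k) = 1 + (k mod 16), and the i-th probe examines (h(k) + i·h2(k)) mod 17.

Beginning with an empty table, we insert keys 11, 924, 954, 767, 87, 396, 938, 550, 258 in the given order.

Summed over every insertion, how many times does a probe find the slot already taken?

4

11: h=11 -> slot 11
924: h=10 -> slot 10
954: h=16 -> slot 16
767: h=16, h2=16, probe 16,15 -> slot 15
87: h=16, h2=8, probe 16,7 -> slot 7
396: h=3 -> slot 3
938: h=6 -> slot 6
550: h=10, h2=7, probe 10,0 -> slot 0
258: h=6, h2=3, probe 6,9 -> slot 9
Table: [550, ∅, ∅, 396, ∅, ∅, 938, 87, ∅, 258, 924, 11, ∅, ∅, ∅, 767, 954]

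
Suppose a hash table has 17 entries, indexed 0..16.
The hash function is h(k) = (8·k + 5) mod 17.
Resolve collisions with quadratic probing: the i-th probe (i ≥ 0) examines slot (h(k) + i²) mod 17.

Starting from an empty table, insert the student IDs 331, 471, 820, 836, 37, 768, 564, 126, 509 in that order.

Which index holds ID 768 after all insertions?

4

331 hashes to 1; slot 1 is free -> place at 1.
471 hashes to 16; slot 16 is free -> place at 16.
820 hashes to 3; slot 3 is free -> place at 3.
836 hashes to 12; slot 12 is free -> place at 12.
37 hashes to 12; 12 taken -> place at 13.
768 hashes to 12; 12,13,16 taken -> place at 4.
564 hashes to 12; 12,13,16,4 taken -> place at 11.
126 hashes to 10; slot 10 is free -> place at 10.
509 hashes to 14; slot 14 is free -> place at 14.
Table: [-, 331, -, 820, 768, -, -, -, -, -, 126, 564, 836, 37, 509, -, 471]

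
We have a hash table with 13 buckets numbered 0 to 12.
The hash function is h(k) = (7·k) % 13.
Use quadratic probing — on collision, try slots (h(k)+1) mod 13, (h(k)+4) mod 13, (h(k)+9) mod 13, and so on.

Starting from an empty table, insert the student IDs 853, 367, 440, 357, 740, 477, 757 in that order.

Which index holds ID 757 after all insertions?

9

Insert 853: h=4, slot 4 empty -> index 4.
Insert 367: h=8, slot 8 empty -> index 8.
Insert 440: h=12, slot 12 empty -> index 12.
Insert 357: h=3, slot 3 empty -> index 3.
Insert 740: h=6, slot 6 empty -> index 6.
Insert 477: h=11, slot 11 empty -> index 11.
Insert 757: h=8, slot 8 occupied -> index 9.
Table: [_, _, _, 357, 853, _, 740, _, 367, 757, _, 477, 440]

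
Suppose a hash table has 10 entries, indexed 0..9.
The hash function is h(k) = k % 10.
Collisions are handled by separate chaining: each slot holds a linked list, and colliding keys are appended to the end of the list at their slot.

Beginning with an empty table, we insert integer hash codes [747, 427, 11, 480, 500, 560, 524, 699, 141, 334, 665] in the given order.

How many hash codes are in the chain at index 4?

747 → bucket 7
427 → bucket 7 (collision)
11 → bucket 1
480 → bucket 0
500 → bucket 0 (collision)
560 → bucket 0 (collision)
524 → bucket 4
699 → bucket 9
141 → bucket 1 (collision)
334 → bucket 4 (collision)
665 → bucket 5
Final buckets:
0: 480 -> 500 -> 560
1: 11 -> 141
2: ∅
3: ∅
4: 524 -> 334
5: 665
6: ∅
7: 747 -> 427
8: ∅
9: 699

2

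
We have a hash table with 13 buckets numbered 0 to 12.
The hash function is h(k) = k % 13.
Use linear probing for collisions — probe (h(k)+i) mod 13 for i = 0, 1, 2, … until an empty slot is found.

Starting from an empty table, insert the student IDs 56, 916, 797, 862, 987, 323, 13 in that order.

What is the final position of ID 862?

56: h=4 => slot 4
916: h=6 => slot 6
797: h=4, probe 4,5 => slot 5
862: h=4, probe 4,5,6,7 => slot 7
987: h=12 => slot 12
323: h=11 => slot 11
13: h=0 => slot 0
Table: [13, _, _, _, 56, 797, 916, 862, _, _, _, 323, 987]

7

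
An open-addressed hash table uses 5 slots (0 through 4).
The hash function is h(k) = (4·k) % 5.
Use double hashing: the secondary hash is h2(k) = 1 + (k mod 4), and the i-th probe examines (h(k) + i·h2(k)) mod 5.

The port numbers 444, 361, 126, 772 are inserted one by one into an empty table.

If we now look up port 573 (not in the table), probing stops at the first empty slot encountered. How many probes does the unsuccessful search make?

5

444 hashes to 1; slot 1 is free → place at 1.
361 hashes to 4; slot 4 is free → place at 4.
126 hashes to 4, h2=3; 4 taken → place at 2.
772 hashes to 3; slot 3 is free → place at 3.
Table: [∅, 444, 126, 772, 361]
Lookup 573: h=2, h2=2, probe 2,4,1,3,0 → slot 0 empty, not found.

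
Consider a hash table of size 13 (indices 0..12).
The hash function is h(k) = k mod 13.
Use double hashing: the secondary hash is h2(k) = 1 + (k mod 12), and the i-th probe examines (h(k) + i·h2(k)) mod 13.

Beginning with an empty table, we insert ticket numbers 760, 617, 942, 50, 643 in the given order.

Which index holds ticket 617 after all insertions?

760 hashes to 6; slot 6 is free → place at 6.
617 hashes to 6, h2=6; 6 taken → place at 12.
942 hashes to 6, h2=7; 6 taken → place at 0.
50 hashes to 11; slot 11 is free → place at 11.
643 hashes to 6, h2=8; 6 taken → place at 1.
Table: [942, 643, —, —, —, —, 760, —, —, —, —, 50, 617]

12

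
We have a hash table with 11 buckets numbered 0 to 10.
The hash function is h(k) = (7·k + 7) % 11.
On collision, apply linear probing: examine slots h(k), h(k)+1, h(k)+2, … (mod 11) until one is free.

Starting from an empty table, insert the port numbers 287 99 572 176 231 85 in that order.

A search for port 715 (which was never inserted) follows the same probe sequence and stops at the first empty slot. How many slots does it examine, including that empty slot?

6

Insert 287: h=3, slot 3 empty → index 3.
Insert 99: h=7, slot 7 empty → index 7.
Insert 572: h=7, slot 7 occupied → index 8.
Insert 176: h=7, slots 7,8 occupied → index 9.
Insert 231: h=7, slots 7,8,9 occupied → index 10.
Insert 85: h=8, slots 8,9,10 occupied → index 0.
Table: [85, -, -, 287, -, -, -, 99, 572, 176, 231]
Lookup 715: h=7, probe 7,8,9,10,0,1 → slot 1 empty, not found.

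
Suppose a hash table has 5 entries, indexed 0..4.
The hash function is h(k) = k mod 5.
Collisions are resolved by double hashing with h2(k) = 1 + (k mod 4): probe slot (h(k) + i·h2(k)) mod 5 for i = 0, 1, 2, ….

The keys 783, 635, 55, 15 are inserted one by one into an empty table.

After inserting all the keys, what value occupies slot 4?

783: h=3 => slot 3
635: h=0 => slot 0
55: h=0, h2=4, probe 0,4 => slot 4
15: h=0, h2=4, probe 0,4,3,2 => slot 2
Table: [635, -, 15, 783, 55]

55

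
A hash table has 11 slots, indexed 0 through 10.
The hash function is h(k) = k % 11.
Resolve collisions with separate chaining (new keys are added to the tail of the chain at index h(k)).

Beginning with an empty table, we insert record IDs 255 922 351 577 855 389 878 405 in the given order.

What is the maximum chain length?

255 → bucket 2
922 → bucket 9
351 → bucket 10
577 → bucket 5
855 → bucket 8
389 → bucket 4
878 → bucket 9 (collision)
405 → bucket 9 (collision)
Final buckets:
0: _
1: _
2: 255
3: _
4: 389
5: 577
6: _
7: _
8: 855
9: 922 -> 878 -> 405
10: 351

3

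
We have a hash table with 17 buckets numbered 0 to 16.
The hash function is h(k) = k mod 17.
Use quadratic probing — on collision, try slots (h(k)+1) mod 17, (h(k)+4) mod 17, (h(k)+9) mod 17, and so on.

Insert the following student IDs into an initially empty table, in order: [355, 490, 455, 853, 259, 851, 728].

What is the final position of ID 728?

Insert 355: h=15, slot 15 empty -> index 15.
Insert 490: h=14, slot 14 empty -> index 14.
Insert 455: h=13, slot 13 empty -> index 13.
Insert 853: h=3, slot 3 empty -> index 3.
Insert 259: h=4, slot 4 empty -> index 4.
Insert 851: h=1, slot 1 empty -> index 1.
Insert 728: h=14, slots 14,15,1 occupied -> index 6.
Table: [., 851, ., 853, 259, ., 728, ., ., ., ., ., ., 455, 490, 355, .]

6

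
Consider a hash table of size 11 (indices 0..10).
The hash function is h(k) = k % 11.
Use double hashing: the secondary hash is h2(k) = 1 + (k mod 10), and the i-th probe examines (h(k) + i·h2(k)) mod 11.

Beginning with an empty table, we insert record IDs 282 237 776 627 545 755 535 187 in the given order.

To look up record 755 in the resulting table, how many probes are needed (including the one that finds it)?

Insert 282: h=7, slot 7 empty => index 7.
Insert 237: h=6, slot 6 empty => index 6.
Insert 776: h=6, h2=7, slot 6 occupied => index 2.
Insert 627: h=0, slot 0 empty => index 0.
Insert 545: h=6, h2=6, slot 6 occupied => index 1.
Insert 755: h=7, h2=6, slots 7,2 occupied => index 8.
Insert 535: h=7, h2=6, slots 7,2,8 occupied => index 3.
Insert 187: h=0, h2=8, slots 0,8 occupied => index 5.
Table: [627, 545, 776, 535, ., 187, 237, 282, 755, ., .]
Lookup 755: h=7, h2=6, probe 7,2,8 → found at 8.

3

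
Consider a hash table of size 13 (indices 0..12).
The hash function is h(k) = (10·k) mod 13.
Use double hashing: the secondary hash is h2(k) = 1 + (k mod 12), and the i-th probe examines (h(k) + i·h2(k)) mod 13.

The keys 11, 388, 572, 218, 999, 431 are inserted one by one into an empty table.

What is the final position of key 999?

Insert 11: h=6, slot 6 empty -> index 6.
Insert 388: h=6, h2=5, slot 6 occupied -> index 11.
Insert 572: h=0, slot 0 empty -> index 0.
Insert 218: h=9, slot 9 empty -> index 9.
Insert 999: h=6, h2=4, slot 6 occupied -> index 10.
Insert 431: h=7, slot 7 empty -> index 7.
Table: [572, —, —, —, —, —, 11, 431, —, 218, 999, 388, —]

10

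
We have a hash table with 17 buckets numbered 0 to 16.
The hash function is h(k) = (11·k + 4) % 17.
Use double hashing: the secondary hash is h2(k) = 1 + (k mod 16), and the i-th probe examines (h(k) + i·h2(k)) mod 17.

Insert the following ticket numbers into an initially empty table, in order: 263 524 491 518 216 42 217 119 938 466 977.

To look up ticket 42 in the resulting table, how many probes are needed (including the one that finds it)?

2

263: h=7 → slot 7
524: h=5 → slot 5
491: h=16 → slot 16
518: h=7, h2=7, probe 7,14 → slot 14
216: h=0 → slot 0
42: h=7, h2=11, probe 7,1 → slot 1
217: h=11 → slot 11
119: h=4 → slot 4
938: h=3 → slot 3
466: h=13 → slot 13
977: h=7, h2=2, probe 7,9 → slot 9
Table: [216, 42, -, 938, 119, 524, -, 263, -, 977, -, 217, -, 466, 518, -, 491]
Lookup 42: h=7, h2=11, probe 7,1 → found at 1.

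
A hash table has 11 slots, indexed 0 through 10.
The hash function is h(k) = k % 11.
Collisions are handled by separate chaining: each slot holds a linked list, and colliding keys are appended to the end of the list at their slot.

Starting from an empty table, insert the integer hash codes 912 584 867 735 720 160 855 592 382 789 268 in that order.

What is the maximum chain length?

Insert 912: h=10, bucket 10 empty → new chain.
Insert 584: h=1, bucket 1 empty → new chain.
Insert 867: h=9, bucket 9 empty → new chain.
Insert 735: h=9, bucket 9 nonempty → append to chain.
Insert 720: h=5, bucket 5 empty → new chain.
Insert 160: h=6, bucket 6 empty → new chain.
Insert 855: h=8, bucket 8 empty → new chain.
Insert 592: h=9, bucket 9 nonempty → append to chain.
Insert 382: h=8, bucket 8 nonempty → append to chain.
Insert 789: h=8, bucket 8 nonempty → append to chain.
Insert 268: h=4, bucket 4 empty → new chain.
Final buckets:
0: -
1: 584
2: -
3: -
4: 268
5: 720
6: 160
7: -
8: 855 -> 382 -> 789
9: 867 -> 735 -> 592
10: 912

3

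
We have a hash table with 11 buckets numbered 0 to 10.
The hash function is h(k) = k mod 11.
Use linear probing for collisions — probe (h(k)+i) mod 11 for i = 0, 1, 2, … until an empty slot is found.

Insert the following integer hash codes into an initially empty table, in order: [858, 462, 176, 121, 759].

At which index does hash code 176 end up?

2

Insert 858: h=0, slot 0 empty → index 0.
Insert 462: h=0, slot 0 occupied → index 1.
Insert 176: h=0, slots 0,1 occupied → index 2.
Insert 121: h=0, slots 0,1,2 occupied → index 3.
Insert 759: h=0, slots 0,1,2,3 occupied → index 4.
Table: [858, 462, 176, 121, 759, —, —, —, —, —, —]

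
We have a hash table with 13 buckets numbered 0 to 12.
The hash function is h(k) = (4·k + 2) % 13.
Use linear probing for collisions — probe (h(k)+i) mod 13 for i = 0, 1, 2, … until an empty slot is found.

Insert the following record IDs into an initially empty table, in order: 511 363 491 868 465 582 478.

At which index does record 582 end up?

511: h=5 -> slot 5
363: h=11 -> slot 11
491: h=3 -> slot 3
868: h=3, probe 3,4 -> slot 4
465: h=3, probe 3,4,5,6 -> slot 6
582: h=3, probe 3,4,5,6,7 -> slot 7
478: h=3, probe 3,4,5,6,7,8 -> slot 8
Table: [∅, ∅, ∅, 491, 868, 511, 465, 582, 478, ∅, ∅, 363, ∅]

7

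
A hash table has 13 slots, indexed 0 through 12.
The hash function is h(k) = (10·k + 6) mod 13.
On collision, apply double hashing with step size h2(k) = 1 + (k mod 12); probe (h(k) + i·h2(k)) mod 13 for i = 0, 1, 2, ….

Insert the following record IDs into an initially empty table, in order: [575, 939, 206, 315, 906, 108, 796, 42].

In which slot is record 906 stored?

6

Insert 575: h=10, slot 10 empty → index 10.
Insert 939: h=10, h2=4, slot 10 occupied → index 1.
Insert 206: h=12, slot 12 empty → index 12.
Insert 315: h=10, h2=4, slots 10,1 occupied → index 5.
Insert 906: h=5, h2=7, slots 5,12 occupied → index 6.
Insert 108: h=7, slot 7 empty → index 7.
Insert 796: h=10, h2=5, slot 10 occupied → index 2.
Insert 42: h=10, h2=7, slot 10 occupied → index 4.
Table: [., 939, 796, ., 42, 315, 906, 108, ., ., 575, ., 206]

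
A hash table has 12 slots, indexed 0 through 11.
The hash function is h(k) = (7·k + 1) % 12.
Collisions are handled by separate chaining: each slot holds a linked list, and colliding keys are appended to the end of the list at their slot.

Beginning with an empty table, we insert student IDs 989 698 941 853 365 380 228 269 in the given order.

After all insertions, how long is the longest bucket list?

Insert 989: h=0, bucket 0 empty -> new chain.
Insert 698: h=3, bucket 3 empty -> new chain.
Insert 941: h=0, bucket 0 nonempty -> append to chain.
Insert 853: h=8, bucket 8 empty -> new chain.
Insert 365: h=0, bucket 0 nonempty -> append to chain.
Insert 380: h=9, bucket 9 empty -> new chain.
Insert 228: h=1, bucket 1 empty -> new chain.
Insert 269: h=0, bucket 0 nonempty -> append to chain.
Final buckets:
0: 989 -> 941 -> 365 -> 269
1: 228
2: _
3: 698
4: _
5: _
6: _
7: _
8: 853
9: 380
10: _
11: _

4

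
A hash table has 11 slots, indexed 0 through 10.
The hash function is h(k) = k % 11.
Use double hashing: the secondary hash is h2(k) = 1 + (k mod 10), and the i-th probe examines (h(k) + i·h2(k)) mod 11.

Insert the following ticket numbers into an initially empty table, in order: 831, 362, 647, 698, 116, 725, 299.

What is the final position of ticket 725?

831: h=6 -> slot 6
362: h=10 -> slot 10
647: h=9 -> slot 9
698: h=5 -> slot 5
116: h=6, h2=7, probe 6,2 -> slot 2
725: h=10, h2=6, probe 10,5,0 -> slot 0
299: h=2, h2=10, probe 2,1 -> slot 1
Table: [725, 299, 116, ., ., 698, 831, ., ., 647, 362]

0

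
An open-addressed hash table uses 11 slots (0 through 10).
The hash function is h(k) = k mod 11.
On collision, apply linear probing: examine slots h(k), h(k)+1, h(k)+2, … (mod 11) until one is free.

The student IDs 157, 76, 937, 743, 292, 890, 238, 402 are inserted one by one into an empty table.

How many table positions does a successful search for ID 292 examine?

2

157: h=3 => slot 3
76: h=10 => slot 10
937: h=2 => slot 2
743: h=6 => slot 6
292: h=6, probe 6,7 => slot 7
890: h=10, probe 10,0 => slot 0
238: h=7, probe 7,8 => slot 8
402: h=6, probe 6,7,8,9 => slot 9
Table: [890, -, 937, 157, -, -, 743, 292, 238, 402, 76]
Lookup 292: h=6, probe 6,7 → found at 7.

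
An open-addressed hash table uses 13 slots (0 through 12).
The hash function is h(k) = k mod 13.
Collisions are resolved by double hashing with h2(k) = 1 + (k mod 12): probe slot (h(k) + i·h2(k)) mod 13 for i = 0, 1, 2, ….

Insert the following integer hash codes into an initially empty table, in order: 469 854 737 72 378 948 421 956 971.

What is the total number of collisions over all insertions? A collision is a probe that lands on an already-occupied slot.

Insert 469: h=1, slot 1 empty -> index 1.
Insert 854: h=9, slot 9 empty -> index 9.
Insert 737: h=9, h2=6, slot 9 occupied -> index 2.
Insert 72: h=7, slot 7 empty -> index 7.
Insert 378: h=1, h2=7, slot 1 occupied -> index 8.
Insert 948: h=12, slot 12 empty -> index 12.
Insert 421: h=5, slot 5 empty -> index 5.
Insert 956: h=7, h2=9, slot 7 occupied -> index 3.
Insert 971: h=9, h2=12, slots 9,8,7 occupied -> index 6.
Table: [∅, 469, 737, 956, ∅, 421, 971, 72, 378, 854, ∅, ∅, 948]

6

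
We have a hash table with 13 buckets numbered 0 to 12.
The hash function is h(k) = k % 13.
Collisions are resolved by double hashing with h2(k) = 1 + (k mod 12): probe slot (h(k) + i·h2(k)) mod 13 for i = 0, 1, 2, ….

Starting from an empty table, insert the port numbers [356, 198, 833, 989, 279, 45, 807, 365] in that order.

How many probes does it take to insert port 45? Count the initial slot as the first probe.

3

356: h=5 => slot 5
198: h=3 => slot 3
833: h=1 => slot 1
989: h=1, h2=6, probe 1,7 => slot 7
279: h=6 => slot 6
45: h=6, h2=10, probe 6,3,0 => slot 0
807: h=1, h2=4, probe 1,5,9 => slot 9
365: h=1, h2=6, probe 1,7,0,6,12 => slot 12
Table: [45, 833, ., 198, ., 356, 279, 989, ., 807, ., ., 365]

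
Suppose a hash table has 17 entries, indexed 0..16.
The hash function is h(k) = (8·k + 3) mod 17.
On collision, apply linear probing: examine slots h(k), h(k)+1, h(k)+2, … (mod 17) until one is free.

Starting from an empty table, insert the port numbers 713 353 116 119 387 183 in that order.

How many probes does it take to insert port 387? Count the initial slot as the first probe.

2

713 hashes to 12; slot 12 is free → place at 12.
353 hashes to 5; slot 5 is free → place at 5.
116 hashes to 13; slot 13 is free → place at 13.
119 hashes to 3; slot 3 is free → place at 3.
387 hashes to 5; 5 taken → place at 6.
183 hashes to 5; 5,6 taken → place at 7.
Table: [., ., ., 119, ., 353, 387, 183, ., ., ., ., 713, 116, ., ., .]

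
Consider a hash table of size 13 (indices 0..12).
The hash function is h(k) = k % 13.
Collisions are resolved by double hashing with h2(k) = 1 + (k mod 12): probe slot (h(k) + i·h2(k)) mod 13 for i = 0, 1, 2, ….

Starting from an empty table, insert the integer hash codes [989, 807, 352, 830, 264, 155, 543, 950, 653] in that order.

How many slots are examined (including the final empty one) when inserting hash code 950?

Insert 989: h=1, slot 1 empty → index 1.
Insert 807: h=1, h2=4, slot 1 occupied → index 5.
Insert 352: h=1, h2=5, slot 1 occupied → index 6.
Insert 830: h=11, slot 11 empty → index 11.
Insert 264: h=4, slot 4 empty → index 4.
Insert 155: h=12, slot 12 empty → index 12.
Insert 543: h=10, slot 10 empty → index 10.
Insert 950: h=1, h2=3, slots 1,4 occupied → index 7.
Insert 653: h=3, slot 3 empty → index 3.
Table: [_, 989, _, 653, 264, 807, 352, 950, _, _, 543, 830, 155]

3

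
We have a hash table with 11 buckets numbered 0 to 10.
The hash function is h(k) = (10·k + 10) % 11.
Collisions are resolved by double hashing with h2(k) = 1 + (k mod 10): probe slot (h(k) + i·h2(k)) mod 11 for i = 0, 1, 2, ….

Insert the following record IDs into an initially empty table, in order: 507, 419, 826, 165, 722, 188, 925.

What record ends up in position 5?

826

Insert 507: h=9, slot 9 empty -> index 9.
Insert 419: h=9, h2=10, slot 9 occupied -> index 8.
Insert 826: h=9, h2=7, slot 9 occupied -> index 5.
Insert 165: h=10, slot 10 empty -> index 10.
Insert 722: h=3, slot 3 empty -> index 3.
Insert 188: h=9, h2=9, slot 9 occupied -> index 7.
Insert 925: h=9, h2=6, slot 9 occupied -> index 4.
Table: [., ., ., 722, 925, 826, ., 188, 419, 507, 165]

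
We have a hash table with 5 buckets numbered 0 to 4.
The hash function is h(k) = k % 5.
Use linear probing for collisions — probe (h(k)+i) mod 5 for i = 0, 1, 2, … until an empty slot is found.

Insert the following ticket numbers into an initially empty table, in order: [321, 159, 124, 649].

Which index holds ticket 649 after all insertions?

2

321 hashes to 1; slot 1 is free -> place at 1.
159 hashes to 4; slot 4 is free -> place at 4.
124 hashes to 4; 4 taken -> place at 0.
649 hashes to 4; 4,0,1 taken -> place at 2.
Table: [124, 321, 649, ∅, 159]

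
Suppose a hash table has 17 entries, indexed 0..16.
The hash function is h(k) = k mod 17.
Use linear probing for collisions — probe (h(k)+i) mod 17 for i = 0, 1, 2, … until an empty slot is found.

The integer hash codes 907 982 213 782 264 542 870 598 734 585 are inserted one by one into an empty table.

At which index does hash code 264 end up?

907: h=6 → slot 6
982: h=13 → slot 13
213: h=9 → slot 9
782: h=0 → slot 0
264: h=9, probe 9,10 → slot 10
542: h=15 → slot 15
870: h=3 → slot 3
598: h=3, probe 3,4 → slot 4
734: h=3, probe 3,4,5 → slot 5
585: h=7 → slot 7
Table: [782, _, _, 870, 598, 734, 907, 585, _, 213, 264, _, _, 982, _, 542, _]

10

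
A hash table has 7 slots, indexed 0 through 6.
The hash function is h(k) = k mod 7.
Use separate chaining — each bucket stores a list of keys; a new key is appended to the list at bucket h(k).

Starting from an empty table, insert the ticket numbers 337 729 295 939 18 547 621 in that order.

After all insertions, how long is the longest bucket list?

Insert 337: h=1, bucket 1 empty -> new chain.
Insert 729: h=1, bucket 1 nonempty -> append to chain.
Insert 295: h=1, bucket 1 nonempty -> append to chain.
Insert 939: h=1, bucket 1 nonempty -> append to chain.
Insert 18: h=4, bucket 4 empty -> new chain.
Insert 547: h=1, bucket 1 nonempty -> append to chain.
Insert 621: h=5, bucket 5 empty -> new chain.
Final buckets:
0: —
1: 337 -> 729 -> 295 -> 939 -> 547
2: —
3: —
4: 18
5: 621
6: —

5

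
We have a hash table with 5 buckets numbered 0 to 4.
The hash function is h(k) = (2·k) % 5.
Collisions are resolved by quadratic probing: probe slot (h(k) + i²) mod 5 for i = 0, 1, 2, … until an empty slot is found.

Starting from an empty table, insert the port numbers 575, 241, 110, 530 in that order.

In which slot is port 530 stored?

4

575 hashes to 0; slot 0 is free => place at 0.
241 hashes to 2; slot 2 is free => place at 2.
110 hashes to 0; 0 taken => place at 1.
530 hashes to 0; 0,1 taken => place at 4.
Table: [575, 110, 241, -, 530]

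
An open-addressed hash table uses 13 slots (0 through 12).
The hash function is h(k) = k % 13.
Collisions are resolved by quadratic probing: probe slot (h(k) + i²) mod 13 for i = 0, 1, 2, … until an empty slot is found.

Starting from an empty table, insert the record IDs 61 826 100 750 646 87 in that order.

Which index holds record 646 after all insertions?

5

61: h=9 => slot 9
826: h=7 => slot 7
100: h=9, probe 9,10 => slot 10
750: h=9, probe 9,10,0 => slot 0
646: h=9, probe 9,10,0,5 => slot 5
87: h=9, probe 9,10,0,5,12 => slot 12
Table: [750, -, -, -, -, 646, -, 826, -, 61, 100, -, 87]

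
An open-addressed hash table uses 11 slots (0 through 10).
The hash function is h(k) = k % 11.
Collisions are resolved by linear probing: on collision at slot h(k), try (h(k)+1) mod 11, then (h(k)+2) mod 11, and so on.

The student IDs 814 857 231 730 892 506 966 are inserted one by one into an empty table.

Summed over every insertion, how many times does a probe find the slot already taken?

5

814 hashes to 0; slot 0 is free → place at 0.
857 hashes to 10; slot 10 is free → place at 10.
231 hashes to 0; 0 taken → place at 1.
730 hashes to 4; slot 4 is free → place at 4.
892 hashes to 1; 1 taken → place at 2.
506 hashes to 0; 0,1,2 taken → place at 3.
966 hashes to 9; slot 9 is free → place at 9.
Table: [814, 231, 892, 506, 730, —, —, —, —, 966, 857]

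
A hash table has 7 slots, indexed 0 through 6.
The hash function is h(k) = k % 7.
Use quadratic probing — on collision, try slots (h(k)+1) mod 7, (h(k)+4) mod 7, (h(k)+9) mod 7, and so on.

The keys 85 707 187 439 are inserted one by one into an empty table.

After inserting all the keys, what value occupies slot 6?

439

85: h=1 -> slot 1
707: h=0 -> slot 0
187: h=5 -> slot 5
439: h=5, probe 5,6 -> slot 6
Table: [707, 85, -, -, -, 187, 439]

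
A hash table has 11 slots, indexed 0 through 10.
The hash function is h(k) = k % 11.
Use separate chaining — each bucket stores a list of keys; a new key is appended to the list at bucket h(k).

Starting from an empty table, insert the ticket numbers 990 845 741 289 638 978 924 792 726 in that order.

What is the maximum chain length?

Insert 990: h=0, bucket 0 empty -> new chain.
Insert 845: h=9, bucket 9 empty -> new chain.
Insert 741: h=4, bucket 4 empty -> new chain.
Insert 289: h=3, bucket 3 empty -> new chain.
Insert 638: h=0, bucket 0 nonempty -> append to chain.
Insert 978: h=10, bucket 10 empty -> new chain.
Insert 924: h=0, bucket 0 nonempty -> append to chain.
Insert 792: h=0, bucket 0 nonempty -> append to chain.
Insert 726: h=0, bucket 0 nonempty -> append to chain.
Final buckets:
0: 990 -> 638 -> 924 -> 792 -> 726
1: ∅
2: ∅
3: 289
4: 741
5: ∅
6: ∅
7: ∅
8: ∅
9: 845
10: 978

5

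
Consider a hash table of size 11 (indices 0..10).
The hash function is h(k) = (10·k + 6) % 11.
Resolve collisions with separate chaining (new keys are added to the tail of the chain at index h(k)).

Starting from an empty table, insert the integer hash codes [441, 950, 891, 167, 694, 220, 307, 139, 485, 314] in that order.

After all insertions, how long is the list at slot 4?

1

Insert 441: h=5, bucket 5 empty -> new chain.
Insert 950: h=2, bucket 2 empty -> new chain.
Insert 891: h=6, bucket 6 empty -> new chain.
Insert 167: h=4, bucket 4 empty -> new chain.
Insert 694: h=5, bucket 5 nonempty -> append to chain.
Insert 220: h=6, bucket 6 nonempty -> append to chain.
Insert 307: h=7, bucket 7 empty -> new chain.
Insert 139: h=10, bucket 10 empty -> new chain.
Insert 485: h=5, bucket 5 nonempty -> append to chain.
Insert 314: h=0, bucket 0 empty -> new chain.
Final buckets:
0: 314
1: —
2: 950
3: —
4: 167
5: 441 -> 694 -> 485
6: 891 -> 220
7: 307
8: —
9: —
10: 139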